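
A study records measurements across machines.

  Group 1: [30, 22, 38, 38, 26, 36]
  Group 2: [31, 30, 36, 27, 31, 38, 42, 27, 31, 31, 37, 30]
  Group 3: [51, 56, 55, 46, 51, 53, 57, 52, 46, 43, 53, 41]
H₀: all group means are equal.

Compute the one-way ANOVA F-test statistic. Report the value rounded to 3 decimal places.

Group means [31.67, 32.58, 50.33], grand mean 39.500
SSB = Σnᵢ(x̄ᵢ−x̄)² = 2350.583; SSW = ΣΣ(x−x̄ᵢ)² = 756.917
MSB = 2350.583/2 = 1175.2917; MSW = 756.917/27 = 28.0340
F = MSB/MSW = 41.9239
df = (2, 27)

test statistic = 41.924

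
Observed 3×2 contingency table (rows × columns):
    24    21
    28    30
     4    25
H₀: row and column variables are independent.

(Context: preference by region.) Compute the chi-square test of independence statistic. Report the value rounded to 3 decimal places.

Row totals [45, 58, 29], col totals [56, 76], n=132
χ² = (24−19.09)²/19.09 + (21−25.91)²/25.91 + (28−24.61)²/24.61 + (30−33.39)²/33.39 + (4−12.30)²/12.30 + (25−16.70)²/16.70 = 12.7380
df = 2

test statistic = 12.738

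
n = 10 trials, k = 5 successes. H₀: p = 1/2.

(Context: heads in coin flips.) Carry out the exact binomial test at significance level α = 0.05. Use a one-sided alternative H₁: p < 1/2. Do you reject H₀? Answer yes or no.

Exact binomial: n=10, k=5, p₀=1/2=0.5000
P(X≤5) from Σ C(n,i)·p₀^i·(1−p₀)^(n−i)
p-value (one-sided, H₁ less) = 0.62305
At α=0.05: p ≥ α → fail to reject H₀

reject H₀: no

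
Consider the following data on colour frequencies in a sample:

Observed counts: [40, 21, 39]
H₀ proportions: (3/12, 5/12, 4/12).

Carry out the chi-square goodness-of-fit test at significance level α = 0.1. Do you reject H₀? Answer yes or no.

reject H₀: yes

n = 100; E_i = n·p_i = [25.00, 41.67, 33.33]
χ² = (40−25.00)²/25.00 + (21−41.67)²/41.67 + (39−33.33)²/33.33 = 20.2140
df = 2
p-value (upper-tail) = 0.00004
At α=0.1: p < α → reject H₀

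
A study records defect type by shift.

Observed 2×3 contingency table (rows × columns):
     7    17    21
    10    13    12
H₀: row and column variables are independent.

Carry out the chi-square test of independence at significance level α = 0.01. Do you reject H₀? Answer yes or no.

Row totals [45, 35], col totals [17, 30, 33], n=80
χ² = (7−9.56)²/9.56 + (17−16.88)²/16.88 + (21−18.56)²/18.56 + (10−7.44)²/7.44 + (13−13.12)²/13.12 + (12−14.44)²/14.44 = 2.3033
df = 2
p-value (upper-tail) = 0.31612
At α=0.01: p ≥ α → fail to reject H₀

reject H₀: no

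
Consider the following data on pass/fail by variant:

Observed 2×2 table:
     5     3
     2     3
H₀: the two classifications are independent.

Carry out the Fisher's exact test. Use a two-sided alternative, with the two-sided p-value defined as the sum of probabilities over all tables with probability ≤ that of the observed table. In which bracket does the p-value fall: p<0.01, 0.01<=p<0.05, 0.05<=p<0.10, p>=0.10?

p-value bracket: p>=0.10

Margins: r₁=8, r₂=5, c₁=7, c₂=6, n=13
p_obs = C(8,5)·C(5,2)/C(13,7); sum pmf over tables with pmf ≤ p_obs
p-value (two-sided) = 0.59207
→ bracket: p>=0.10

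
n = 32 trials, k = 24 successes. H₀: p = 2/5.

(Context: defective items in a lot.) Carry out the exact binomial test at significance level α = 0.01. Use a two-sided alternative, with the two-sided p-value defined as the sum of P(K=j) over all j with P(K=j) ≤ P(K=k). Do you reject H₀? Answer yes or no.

reject H₀: yes

Exact binomial: n=32, k=24, p₀=2/5=0.4000
P(X=j) = C(n,j)·p₀^j·(1−p₀)^(n−j); p = Σ P(X=j) over j with P(X=j) ≤ P(X=24)
p-value (two-sided) = 0.00008
At α=0.01: p < α → reject H₀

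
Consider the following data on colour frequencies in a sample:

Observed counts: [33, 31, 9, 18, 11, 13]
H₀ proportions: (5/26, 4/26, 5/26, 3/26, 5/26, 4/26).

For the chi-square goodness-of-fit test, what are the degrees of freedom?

degrees of freedom = 5

df = k − 1 = 6 − 1 = 5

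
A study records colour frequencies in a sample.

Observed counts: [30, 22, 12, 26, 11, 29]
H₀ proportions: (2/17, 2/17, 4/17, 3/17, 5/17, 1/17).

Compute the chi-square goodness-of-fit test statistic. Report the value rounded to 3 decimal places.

n = 130; E_i = n·p_i = [15.29, 15.29, 30.59, 22.94, 38.24, 7.65]
χ² = (30−15.29)²/15.29 + (22−15.29)²/15.29 + (12−30.59)²/30.59 + (26−22.94)²/22.94 + (11−38.24)²/38.24 + (29−7.65)²/7.65 = 107.8082
df = 5

test statistic = 107.808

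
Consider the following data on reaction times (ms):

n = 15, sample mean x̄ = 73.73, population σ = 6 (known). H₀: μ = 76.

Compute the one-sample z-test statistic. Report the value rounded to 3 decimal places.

test statistic = -1.465

SE = σ/√n = 6/√15 = 1.5492
z = (x̄−μ₀)/SE = (73.73−76)/1.5492 = -1.4653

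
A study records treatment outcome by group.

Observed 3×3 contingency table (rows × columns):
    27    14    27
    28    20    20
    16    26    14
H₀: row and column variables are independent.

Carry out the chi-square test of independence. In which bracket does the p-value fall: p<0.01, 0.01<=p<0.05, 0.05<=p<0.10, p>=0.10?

Row totals [68, 68, 56], col totals [71, 60, 61], n=192
χ² = (27−25.15)²/25.15 + (14−21.25)²/21.25 + (27−21.60)²/21.60 + (28−25.15)²/25.15 + (20−21.25)²/21.25 + (20−21.60)²/21.60 + (16−20.71)²/20.71 + (26−17.50)²/17.50 + (14−17.79)²/17.79 = 10.4816
df = 4
p-value (upper-tail) = 0.03305
→ bracket: 0.01<=p<0.05

p-value bracket: 0.01<=p<0.05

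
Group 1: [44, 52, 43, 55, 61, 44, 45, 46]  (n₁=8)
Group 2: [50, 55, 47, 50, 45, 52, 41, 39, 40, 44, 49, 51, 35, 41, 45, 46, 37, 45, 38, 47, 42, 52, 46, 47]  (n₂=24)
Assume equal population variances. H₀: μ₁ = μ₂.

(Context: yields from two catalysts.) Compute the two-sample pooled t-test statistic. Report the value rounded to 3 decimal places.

test statistic = 1.577

x̄₁=48.750, s₁=6.541, n₁=8
x̄₂=45.167, s₂=5.231, n₂=24
s_p² = [7·6.541² + 23·5.231²]/30 = 30.9611
SE = √(s_p²·(1/8+1/24)) = 2.2716
t = (48.750−45.167)/2.2716 = 1.5774
df = 30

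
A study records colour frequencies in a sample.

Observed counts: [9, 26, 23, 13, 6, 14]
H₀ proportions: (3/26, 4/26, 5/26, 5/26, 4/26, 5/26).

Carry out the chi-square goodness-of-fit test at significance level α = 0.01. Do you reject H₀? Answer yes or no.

n = 91; E_i = n·p_i = [10.50, 14.00, 17.50, 17.50, 14.00, 17.50]
χ² = (9−10.50)²/10.50 + (26−14.00)²/14.00 + (23−17.50)²/17.50 + (13−17.50)²/17.50 + (6−14.00)²/14.00 + (14−17.50)²/17.50 = 18.6571
df = 5
p-value (upper-tail) = 0.00223
At α=0.01: p < α → reject H₀

reject H₀: yes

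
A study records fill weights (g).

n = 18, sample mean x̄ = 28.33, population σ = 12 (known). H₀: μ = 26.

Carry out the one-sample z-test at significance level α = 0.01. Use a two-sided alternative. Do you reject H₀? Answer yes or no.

SE = σ/√n = 12/√18 = 2.8284
z = (x̄−μ₀)/SE = (28.33−26)/2.8284 = 0.8238
p-value (two-sided) = 0.41006
At α=0.01: p ≥ α → fail to reject H₀

reject H₀: no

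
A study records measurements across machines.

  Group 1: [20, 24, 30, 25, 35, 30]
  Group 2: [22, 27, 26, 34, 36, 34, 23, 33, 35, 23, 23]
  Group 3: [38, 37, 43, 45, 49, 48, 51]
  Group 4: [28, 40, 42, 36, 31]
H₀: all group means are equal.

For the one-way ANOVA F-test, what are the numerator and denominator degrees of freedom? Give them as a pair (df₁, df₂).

k = 4 groups, N = 29 total
df = (k−1, N−k) = (4−1, 29−4) = (3, 25)

degrees of freedom = [3, 25]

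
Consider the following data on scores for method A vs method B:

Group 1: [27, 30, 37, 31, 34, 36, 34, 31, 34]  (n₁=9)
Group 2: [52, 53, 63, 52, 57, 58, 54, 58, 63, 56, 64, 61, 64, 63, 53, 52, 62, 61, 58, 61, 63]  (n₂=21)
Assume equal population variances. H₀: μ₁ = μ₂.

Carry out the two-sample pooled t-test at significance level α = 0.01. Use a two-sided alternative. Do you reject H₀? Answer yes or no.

reject H₀: yes

x̄₁=32.667, s₁=3.162, n₁=9
x̄₂=58.476, s₂=4.412, n₂=21
s_p² = [8·3.162² + 20·4.412²]/28 = 16.7585
SE = √(s_p²·(1/9+1/21)) = 1.6310
t = (32.667−58.476)/1.6310 = -15.8246
df = 28
p-value (two-sided) = 0.00000
At α=0.01: p < α → reject H₀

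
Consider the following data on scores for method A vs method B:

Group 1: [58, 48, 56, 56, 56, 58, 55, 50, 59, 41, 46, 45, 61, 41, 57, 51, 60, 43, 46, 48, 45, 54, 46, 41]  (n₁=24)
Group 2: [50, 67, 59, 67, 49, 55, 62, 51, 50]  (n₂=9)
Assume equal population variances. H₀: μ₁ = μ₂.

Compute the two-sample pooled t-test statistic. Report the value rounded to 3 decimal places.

x̄₁=50.875, s₁=6.622, n₁=24
x̄₂=56.667, s₂=7.331, n₂=9
s_p² = [23·6.622² + 8·7.331²]/31 = 46.4073
SE = √(s_p²·(1/24+1/9)) = 2.6627
t = (50.875−56.667)/2.6627 = -2.1751
df = 31

test statistic = -2.175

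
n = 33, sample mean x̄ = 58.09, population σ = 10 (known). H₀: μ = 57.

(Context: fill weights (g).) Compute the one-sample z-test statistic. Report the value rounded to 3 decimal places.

test statistic = 0.626

SE = σ/√n = 10/√33 = 1.7408
z = (x̄−μ₀)/SE = (58.09−57)/1.7408 = 0.6262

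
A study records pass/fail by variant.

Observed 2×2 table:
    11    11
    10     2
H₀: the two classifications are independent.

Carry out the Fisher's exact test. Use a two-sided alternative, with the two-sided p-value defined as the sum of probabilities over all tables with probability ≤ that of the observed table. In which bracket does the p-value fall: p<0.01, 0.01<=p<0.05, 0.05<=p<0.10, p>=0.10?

p-value bracket: 0.05<=p<0.10

Margins: r₁=22, r₂=12, c₁=21, c₂=13, n=34
p_obs = C(22,11)·C(12,10)/C(34,21); sum pmf over tables with pmf ≤ p_obs
p-value (two-sided) = 0.07496
→ bracket: 0.05<=p<0.10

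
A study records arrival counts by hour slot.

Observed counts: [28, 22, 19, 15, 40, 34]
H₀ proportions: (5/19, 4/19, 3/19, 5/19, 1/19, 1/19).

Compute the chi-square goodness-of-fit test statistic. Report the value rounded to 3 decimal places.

test statistic = 226.706

n = 158; E_i = n·p_i = [41.58, 33.26, 24.95, 41.58, 8.32, 8.32]
χ² = (28−41.58)²/41.58 + (22−33.26)²/33.26 + (19−24.95)²/24.95 + (15−41.58)²/41.58 + (40−8.32)²/8.32 + (34−8.32)²/8.32 = 226.7059
df = 5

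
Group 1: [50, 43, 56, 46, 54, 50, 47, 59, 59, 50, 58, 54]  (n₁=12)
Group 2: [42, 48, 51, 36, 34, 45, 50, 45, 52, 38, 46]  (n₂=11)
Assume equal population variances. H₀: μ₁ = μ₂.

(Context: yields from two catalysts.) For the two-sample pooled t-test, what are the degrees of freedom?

degrees of freedom = 21

df = n₁ + n₂ − 2 = 12 + 11 − 2 = 21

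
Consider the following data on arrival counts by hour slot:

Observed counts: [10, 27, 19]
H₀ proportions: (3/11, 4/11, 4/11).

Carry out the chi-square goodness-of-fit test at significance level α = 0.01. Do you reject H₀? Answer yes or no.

n = 56; E_i = n·p_i = [15.27, 20.36, 20.36]
χ² = (10−15.27)²/15.27 + (27−20.36)²/20.36 + (19−20.36)²/20.36 = 4.0744
df = 2
p-value (upper-tail) = 0.13039
At α=0.01: p ≥ α → fail to reject H₀

reject H₀: no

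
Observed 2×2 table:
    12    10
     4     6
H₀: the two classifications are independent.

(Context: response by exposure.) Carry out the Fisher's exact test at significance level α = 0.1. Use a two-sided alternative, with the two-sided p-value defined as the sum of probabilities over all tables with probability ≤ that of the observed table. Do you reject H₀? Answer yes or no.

reject H₀: no

Margins: r₁=22, r₂=10, c₁=16, c₂=16, n=32
p_obs = C(22,12)·C(10,4)/C(32,16); sum pmf over tables with pmf ≤ p_obs
p-value (two-sided) = 0.70425
At α=0.1: p ≥ α → fail to reject H₀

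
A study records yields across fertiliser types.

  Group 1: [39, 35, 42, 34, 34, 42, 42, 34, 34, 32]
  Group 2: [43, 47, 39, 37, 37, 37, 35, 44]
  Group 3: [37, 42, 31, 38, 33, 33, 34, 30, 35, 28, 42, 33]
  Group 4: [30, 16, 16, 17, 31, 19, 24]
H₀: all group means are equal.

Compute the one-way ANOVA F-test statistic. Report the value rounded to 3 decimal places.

Group means [36.80, 39.88, 34.67, 21.86], grand mean 33.946
SSB = Σnᵢ(x̄ᵢ−x̄)² = 1391.893; SSW = ΣΣ(x−x̄ᵢ)² = 737.999
MSB = 1391.893/3 = 463.9644; MSW = 737.999/33 = 22.3636
F = MSB/MSW = 20.7464
df = (3, 33)

test statistic = 20.746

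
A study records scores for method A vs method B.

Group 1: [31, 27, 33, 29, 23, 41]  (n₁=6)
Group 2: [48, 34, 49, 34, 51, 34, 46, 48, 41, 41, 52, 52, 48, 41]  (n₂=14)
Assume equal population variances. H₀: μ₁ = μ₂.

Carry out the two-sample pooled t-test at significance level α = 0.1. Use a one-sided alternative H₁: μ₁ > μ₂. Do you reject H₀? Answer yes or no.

reject H₀: no

x̄₁=30.667, s₁=6.121, n₁=6
x̄₂=44.214, s₂=6.682, n₂=14
s_p² = [5·6.121² + 13·6.682²]/18 = 42.6495
SE = √(s_p²·(1/6+1/14)) = 3.1866
t = (30.667−44.214)/3.1866 = -4.2514
df = 18
p-value (one-sided, H₁ greater) = 0.99976
At α=0.1: p ≥ α → fail to reject H₀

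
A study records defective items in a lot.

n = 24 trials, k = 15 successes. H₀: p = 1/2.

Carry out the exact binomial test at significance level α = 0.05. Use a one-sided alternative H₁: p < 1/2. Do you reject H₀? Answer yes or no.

reject H₀: no

Exact binomial: n=24, k=15, p₀=1/2=0.5000
P(X≤15) from Σ C(n,i)·p₀^i·(1−p₀)^(n−i)
p-value (one-sided, H₁ less) = 0.92421
At α=0.05: p ≥ α → fail to reject H₀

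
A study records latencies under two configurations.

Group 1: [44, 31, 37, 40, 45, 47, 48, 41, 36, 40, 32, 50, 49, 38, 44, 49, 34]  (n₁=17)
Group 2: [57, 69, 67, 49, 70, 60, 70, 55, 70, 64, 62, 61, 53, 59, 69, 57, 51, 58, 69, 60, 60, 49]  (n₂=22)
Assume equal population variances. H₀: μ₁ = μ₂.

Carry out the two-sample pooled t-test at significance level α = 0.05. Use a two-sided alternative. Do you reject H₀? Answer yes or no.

x̄₁=41.471, s₁=6.155, n₁=17
x̄₂=60.864, s₂=6.958, n₂=22
s_p² = [16·6.155² + 21·6.958²]/37 = 43.8602
SE = √(s_p²·(1/17+1/22)) = 2.1386
t = (41.471−60.864)/2.1386 = -9.0681
df = 37
p-value (two-sided) = 0.00000
At α=0.05: p < α → reject H₀

reject H₀: yes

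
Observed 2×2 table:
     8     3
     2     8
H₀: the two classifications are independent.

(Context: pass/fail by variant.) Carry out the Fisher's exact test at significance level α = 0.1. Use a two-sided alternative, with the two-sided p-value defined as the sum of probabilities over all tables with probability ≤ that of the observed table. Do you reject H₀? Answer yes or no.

reject H₀: yes

Margins: r₁=11, r₂=10, c₁=10, c₂=11, n=21
p_obs = C(11,8)·C(10,2)/C(21,10); sum pmf over tables with pmf ≤ p_obs
p-value (two-sided) = 0.02997
At α=0.1: p < α → reject H₀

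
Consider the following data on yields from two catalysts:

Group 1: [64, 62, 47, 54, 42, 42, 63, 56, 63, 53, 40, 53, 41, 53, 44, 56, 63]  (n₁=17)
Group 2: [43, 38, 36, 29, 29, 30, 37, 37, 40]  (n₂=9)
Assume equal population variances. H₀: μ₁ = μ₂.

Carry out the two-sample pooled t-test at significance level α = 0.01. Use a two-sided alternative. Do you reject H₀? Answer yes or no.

x̄₁=52.706, s₁=8.630, n₁=17
x̄₂=35.444, s₂=5.028, n₂=9
s_p² = [16·8.630² + 8·5.028²]/24 = 58.0730
SE = √(s_p²·(1/17+1/9)) = 3.1414
t = (52.706−35.444)/3.1414 = 5.4948
df = 24
p-value (two-sided) = 0.00001
At α=0.01: p < α → reject H₀

reject H₀: yes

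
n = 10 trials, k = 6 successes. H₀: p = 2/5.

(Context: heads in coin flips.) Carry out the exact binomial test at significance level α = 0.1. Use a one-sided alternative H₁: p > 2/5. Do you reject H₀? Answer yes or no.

Exact binomial: n=10, k=6, p₀=2/5=0.4000
P(X≥6) from Σ C(n,i)·p₀^i·(1−p₀)^(n−i)
p-value (one-sided, H₁ greater) = 0.16624
At α=0.1: p ≥ α → fail to reject H₀

reject H₀: no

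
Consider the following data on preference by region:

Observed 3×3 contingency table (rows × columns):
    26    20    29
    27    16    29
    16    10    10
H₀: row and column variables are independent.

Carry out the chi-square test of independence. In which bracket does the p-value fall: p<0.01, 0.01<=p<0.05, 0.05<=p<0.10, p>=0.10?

Row totals [75, 72, 36], col totals [69, 46, 68], n=183
χ² = (26−28.28)²/28.28 + (20−18.85)²/18.85 + (29−27.87)²/27.87 + (27−27.15)²/27.15 + (16−18.10)²/18.10 + (29−26.75)²/26.75 + (16−13.57)²/13.57 + (10−9.05)²/9.05 + (10−13.38)²/13.38 = 2.1181
df = 4
p-value (upper-tail) = 0.71404
→ bracket: p>=0.10

p-value bracket: p>=0.10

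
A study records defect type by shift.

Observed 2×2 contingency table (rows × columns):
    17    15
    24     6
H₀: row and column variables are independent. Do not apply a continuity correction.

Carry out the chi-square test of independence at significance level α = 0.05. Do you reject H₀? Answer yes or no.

reject H₀: yes

Row totals [32, 30], col totals [41, 21], n=62
χ² = (17−21.16)²/21.16 + (15−10.84)²/10.84 + (24−19.84)²/19.84 + (6−10.16)²/10.16 = 4.9929
df = 1
p-value (upper-tail) = 0.02545
At α=0.05: p < α → reject H₀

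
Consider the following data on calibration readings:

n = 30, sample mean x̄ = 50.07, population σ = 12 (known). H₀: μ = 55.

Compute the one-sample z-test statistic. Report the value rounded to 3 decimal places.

SE = σ/√n = 12/√30 = 2.1909
z = (x̄−μ₀)/SE = (50.07−55)/2.1909 = -2.2502

test statistic = -2.250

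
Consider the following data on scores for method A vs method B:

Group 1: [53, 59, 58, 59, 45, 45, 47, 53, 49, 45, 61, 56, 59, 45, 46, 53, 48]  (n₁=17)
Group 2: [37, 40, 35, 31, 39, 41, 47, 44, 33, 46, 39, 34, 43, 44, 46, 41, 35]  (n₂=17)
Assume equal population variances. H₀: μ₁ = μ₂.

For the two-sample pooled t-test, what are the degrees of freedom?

degrees of freedom = 32

df = n₁ + n₂ − 2 = 17 + 17 − 2 = 32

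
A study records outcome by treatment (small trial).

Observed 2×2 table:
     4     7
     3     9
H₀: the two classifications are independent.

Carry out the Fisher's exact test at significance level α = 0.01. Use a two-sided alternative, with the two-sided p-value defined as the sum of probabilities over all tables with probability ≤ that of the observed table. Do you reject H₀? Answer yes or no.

reject H₀: no

Margins: r₁=11, r₂=12, c₁=7, c₂=16, n=23
p_obs = C(11,4)·C(12,3)/C(23,7); sum pmf over tables with pmf ≤ p_obs
p-value (two-sided) = 0.66685
At α=0.01: p ≥ α → fail to reject H₀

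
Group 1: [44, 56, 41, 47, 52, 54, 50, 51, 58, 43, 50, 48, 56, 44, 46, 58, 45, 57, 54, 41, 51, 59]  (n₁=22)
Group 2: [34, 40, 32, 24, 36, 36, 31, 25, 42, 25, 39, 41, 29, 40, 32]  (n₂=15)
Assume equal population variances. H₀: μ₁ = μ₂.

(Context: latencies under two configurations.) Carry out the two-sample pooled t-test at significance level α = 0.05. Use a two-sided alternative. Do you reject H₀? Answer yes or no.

x̄₁=50.227, s₁=5.789, n₁=22
x̄₂=33.733, s₂=6.100, n₂=15
s_p² = [21·5.789² + 14·6.100²]/35 = 34.9942
SE = √(s_p²·(1/22+1/15)) = 1.9808
t = (50.227−33.733)/1.9808 = 8.3269
df = 35
p-value (two-sided) = 0.00000
At α=0.05: p < α → reject H₀

reject H₀: yes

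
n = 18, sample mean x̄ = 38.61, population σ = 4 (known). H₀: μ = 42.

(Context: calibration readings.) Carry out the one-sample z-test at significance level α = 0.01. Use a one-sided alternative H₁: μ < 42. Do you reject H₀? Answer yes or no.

SE = σ/√n = 4/√18 = 0.9428
z = (x̄−μ₀)/SE = (38.61−42)/0.9428 = -3.5956
p-value (one-sided, H₁ less) = 0.00016
At α=0.01: p < α → reject H₀

reject H₀: yes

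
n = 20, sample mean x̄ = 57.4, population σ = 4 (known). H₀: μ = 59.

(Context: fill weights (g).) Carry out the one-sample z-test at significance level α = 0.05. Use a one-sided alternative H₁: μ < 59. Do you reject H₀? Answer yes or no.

reject H₀: yes

SE = σ/√n = 4/√20 = 0.8944
z = (x̄−μ₀)/SE = (57.4−59)/0.8944 = -1.7889
p-value (one-sided, H₁ less) = 0.03682
At α=0.05: p < α → reject H₀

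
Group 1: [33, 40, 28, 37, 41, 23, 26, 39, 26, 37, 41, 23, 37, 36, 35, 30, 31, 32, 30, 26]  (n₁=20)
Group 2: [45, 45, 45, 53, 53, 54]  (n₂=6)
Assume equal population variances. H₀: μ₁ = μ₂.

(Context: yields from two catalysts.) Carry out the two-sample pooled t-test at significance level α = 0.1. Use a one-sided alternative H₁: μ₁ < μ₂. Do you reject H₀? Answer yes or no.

x̄₁=32.550, s₁=5.916, n₁=20
x̄₂=49.167, s₂=4.579, n₂=6
s_p² = [19·5.916² + 5·4.579²]/24 = 32.0743
SE = √(s_p²·(1/20+1/6)) = 2.6362
t = (32.550−49.167)/2.6362 = -6.3033
df = 24
p-value (one-sided, H₁ less) = 0.00000
At α=0.1: p < α → reject H₀

reject H₀: yes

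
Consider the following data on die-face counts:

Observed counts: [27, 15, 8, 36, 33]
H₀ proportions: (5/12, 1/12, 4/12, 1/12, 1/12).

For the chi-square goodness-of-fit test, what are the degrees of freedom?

degrees of freedom = 4

df = k − 1 = 5 − 1 = 4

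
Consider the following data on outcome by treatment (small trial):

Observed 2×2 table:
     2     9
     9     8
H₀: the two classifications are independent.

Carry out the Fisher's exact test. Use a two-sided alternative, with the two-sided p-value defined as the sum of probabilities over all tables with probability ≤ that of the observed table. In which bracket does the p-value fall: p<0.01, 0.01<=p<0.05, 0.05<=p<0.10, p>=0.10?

p-value bracket: p>=0.10

Margins: r₁=11, r₂=17, c₁=11, c₂=17, n=28
p_obs = C(11,2)·C(17,9)/C(28,11); sum pmf over tables with pmf ≤ p_obs
p-value (two-sided) = 0.11496
→ bracket: p>=0.10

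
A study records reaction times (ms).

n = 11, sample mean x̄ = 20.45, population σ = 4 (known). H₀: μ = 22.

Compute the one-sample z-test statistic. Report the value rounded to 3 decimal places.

SE = σ/√n = 4/√11 = 1.2060
z = (x̄−μ₀)/SE = (20.45−22)/1.2060 = -1.2852

test statistic = -1.285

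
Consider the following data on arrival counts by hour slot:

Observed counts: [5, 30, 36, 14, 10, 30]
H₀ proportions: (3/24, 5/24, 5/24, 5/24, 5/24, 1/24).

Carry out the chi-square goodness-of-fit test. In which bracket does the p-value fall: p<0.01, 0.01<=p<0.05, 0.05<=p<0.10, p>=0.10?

n = 125; E_i = n·p_i = [15.62, 26.04, 26.04, 26.04, 26.04, 5.21]
χ² = (5−15.62)²/15.62 + (30−26.04)²/26.04 + (36−26.04)²/26.04 + (14−26.04)²/26.04 + (10−26.04)²/26.04 + (30−5.21)²/5.21 = 145.0928
df = 5
p-value (upper-tail) = 0.00000
→ bracket: p<0.01

p-value bracket: p<0.01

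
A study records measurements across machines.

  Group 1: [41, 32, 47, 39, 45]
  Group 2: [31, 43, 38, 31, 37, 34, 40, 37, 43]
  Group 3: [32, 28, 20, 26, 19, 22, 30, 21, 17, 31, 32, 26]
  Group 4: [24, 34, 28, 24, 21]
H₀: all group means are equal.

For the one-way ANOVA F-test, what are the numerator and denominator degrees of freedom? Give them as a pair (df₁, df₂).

k = 4 groups, N = 31 total
df = (k−1, N−k) = (4−1, 31−4) = (3, 27)

degrees of freedom = [3, 27]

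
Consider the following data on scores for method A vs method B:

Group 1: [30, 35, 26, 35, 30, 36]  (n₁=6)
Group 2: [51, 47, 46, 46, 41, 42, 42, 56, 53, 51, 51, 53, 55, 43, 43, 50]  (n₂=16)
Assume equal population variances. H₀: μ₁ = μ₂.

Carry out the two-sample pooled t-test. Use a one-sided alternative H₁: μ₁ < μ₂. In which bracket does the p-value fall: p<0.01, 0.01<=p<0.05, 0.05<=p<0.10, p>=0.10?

x̄₁=32.000, s₁=3.950, n₁=6
x̄₂=48.125, s₂=4.992, n₂=16
s_p² = [5·3.950² + 15·4.992²]/20 = 22.5875
SE = √(s_p²·(1/6+1/16)) = 2.2751
t = (32.000−48.125)/2.2751 = -7.0874
df = 20
p-value (one-sided, H₁ less) = 0.00000
→ bracket: p<0.01

p-value bracket: p<0.01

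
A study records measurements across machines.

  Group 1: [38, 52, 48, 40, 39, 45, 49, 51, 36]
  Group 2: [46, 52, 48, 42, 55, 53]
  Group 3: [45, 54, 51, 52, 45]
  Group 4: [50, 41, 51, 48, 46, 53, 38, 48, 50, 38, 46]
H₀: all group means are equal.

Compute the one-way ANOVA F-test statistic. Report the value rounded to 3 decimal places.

test statistic = 1.621

Group means [44.22, 49.33, 49.40, 46.27], grand mean 46.774
SSB = Σnᵢ(x̄ᵢ−x̄)² = 135.149; SSW = ΣΣ(x−x̄ᵢ)² = 750.271
MSB = 135.149/3 = 45.0495; MSW = 750.271/27 = 27.7878
F = MSB/MSW = 1.6212
df = (3, 27)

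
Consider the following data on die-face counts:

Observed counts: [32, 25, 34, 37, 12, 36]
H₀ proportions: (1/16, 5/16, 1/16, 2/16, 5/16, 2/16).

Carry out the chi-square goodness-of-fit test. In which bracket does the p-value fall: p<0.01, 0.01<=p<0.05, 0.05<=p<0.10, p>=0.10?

n = 176; E_i = n·p_i = [11.00, 55.00, 11.00, 22.00, 55.00, 22.00]
χ² = (32−11.00)²/11.00 + (25−55.00)²/55.00 + (34−11.00)²/11.00 + (37−22.00)²/22.00 + (12−55.00)²/55.00 + (36−22.00)²/22.00 = 157.3000
df = 5
p-value (upper-tail) = 0.00000
→ bracket: p<0.01

p-value bracket: p<0.01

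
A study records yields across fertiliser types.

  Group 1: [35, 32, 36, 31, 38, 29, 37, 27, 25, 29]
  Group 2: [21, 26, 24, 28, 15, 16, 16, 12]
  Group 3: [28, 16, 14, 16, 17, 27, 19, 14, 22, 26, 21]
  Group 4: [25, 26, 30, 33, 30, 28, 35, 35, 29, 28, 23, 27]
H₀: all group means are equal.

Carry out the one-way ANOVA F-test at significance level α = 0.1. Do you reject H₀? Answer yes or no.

Group means [31.90, 19.75, 20.00, 29.08], grand mean 25.512
SSB = Σnᵢ(x̄ᵢ−x̄)² = 1160.927; SSW = ΣΣ(x−x̄ᵢ)² = 841.317
MSB = 1160.927/3 = 386.9757; MSW = 841.317/37 = 22.7383
F = MSB/MSW = 17.0187
df = (3, 37)
p-value (upper-tail) = 0.00000
At α=0.1: p < α → reject H₀

reject H₀: yes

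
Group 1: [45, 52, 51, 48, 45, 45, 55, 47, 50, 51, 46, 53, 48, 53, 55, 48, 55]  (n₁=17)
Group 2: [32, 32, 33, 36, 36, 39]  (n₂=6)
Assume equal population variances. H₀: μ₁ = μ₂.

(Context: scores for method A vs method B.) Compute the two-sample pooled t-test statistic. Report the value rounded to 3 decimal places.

x̄₁=49.824, s₁=3.627, n₁=17
x̄₂=34.667, s₂=2.805, n₂=6
s_p² = [16·3.627² + 5·2.805²]/21 = 11.8954
SE = √(s_p²·(1/17+1/6)) = 1.6378
t = (49.824−34.667)/1.6378 = 9.2546
df = 21

test statistic = 9.255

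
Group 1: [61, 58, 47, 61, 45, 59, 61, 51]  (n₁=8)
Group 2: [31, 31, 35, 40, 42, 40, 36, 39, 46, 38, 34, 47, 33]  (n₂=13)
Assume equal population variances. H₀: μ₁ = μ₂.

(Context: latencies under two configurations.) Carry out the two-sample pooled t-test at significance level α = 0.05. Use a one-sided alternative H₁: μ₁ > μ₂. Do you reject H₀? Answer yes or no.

x̄₁=55.375, s₁=6.675, n₁=8
x̄₂=37.846, s₂=5.178, n₂=13
s_p² = [7·6.675² + 12·5.178²]/19 = 33.3456
SE = √(s_p²·(1/8+1/13)) = 2.5949
t = (55.375−37.846)/2.5949 = 6.7552
df = 19
p-value (one-sided, H₁ greater) = 0.00000
At α=0.05: p < α → reject H₀

reject H₀: yes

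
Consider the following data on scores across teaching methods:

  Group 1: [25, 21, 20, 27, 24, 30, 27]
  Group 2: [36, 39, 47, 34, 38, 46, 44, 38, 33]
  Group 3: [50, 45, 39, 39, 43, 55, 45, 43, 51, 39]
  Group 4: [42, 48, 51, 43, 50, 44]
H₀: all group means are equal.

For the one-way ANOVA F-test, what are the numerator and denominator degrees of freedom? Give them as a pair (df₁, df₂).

degrees of freedom = [3, 28]

k = 4 groups, N = 32 total
df = (k−1, N−k) = (4−1, 32−4) = (3, 28)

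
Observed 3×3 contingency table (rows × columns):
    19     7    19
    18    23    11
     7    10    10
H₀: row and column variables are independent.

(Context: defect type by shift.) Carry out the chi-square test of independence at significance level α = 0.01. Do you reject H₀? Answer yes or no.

Row totals [45, 52, 27], col totals [44, 40, 40], n=124
χ² = (19−15.97)²/15.97 + (7−14.52)²/14.52 + (19−14.52)²/14.52 + (18−18.45)²/18.45 + (23−16.77)²/16.77 + (11−16.77)²/16.77 + (7−9.58)²/9.58 + (10−8.71)²/8.71 + (10−8.71)²/8.71 = 11.2394
df = 4
p-value (upper-tail) = 0.02400
At α=0.01: p ≥ α → fail to reject H₀

reject H₀: no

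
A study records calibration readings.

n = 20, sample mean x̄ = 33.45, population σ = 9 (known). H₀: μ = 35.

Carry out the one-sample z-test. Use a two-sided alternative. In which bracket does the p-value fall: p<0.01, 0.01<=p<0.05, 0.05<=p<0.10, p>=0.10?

p-value bracket: p>=0.10

SE = σ/√n = 9/√20 = 2.0125
z = (x̄−μ₀)/SE = (33.45−35)/2.0125 = -0.7702
p-value (two-sided) = 0.44118
→ bracket: p>=0.10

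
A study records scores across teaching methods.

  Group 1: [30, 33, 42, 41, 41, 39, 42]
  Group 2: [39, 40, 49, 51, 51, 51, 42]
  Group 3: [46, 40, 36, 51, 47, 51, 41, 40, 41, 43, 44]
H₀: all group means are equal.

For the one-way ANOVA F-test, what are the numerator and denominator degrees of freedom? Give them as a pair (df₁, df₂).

degrees of freedom = [2, 22]

k = 3 groups, N = 25 total
df = (k−1, N−k) = (3−1, 25−3) = (2, 22)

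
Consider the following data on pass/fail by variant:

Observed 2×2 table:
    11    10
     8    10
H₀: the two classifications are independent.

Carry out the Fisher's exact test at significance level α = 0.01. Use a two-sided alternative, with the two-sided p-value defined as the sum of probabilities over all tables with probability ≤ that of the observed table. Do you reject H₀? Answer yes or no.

reject H₀: no

Margins: r₁=21, r₂=18, c₁=19, c₂=20, n=39
p_obs = C(21,11)·C(18,8)/C(39,19); sum pmf over tables with pmf ≤ p_obs
p-value (two-sided) = 0.75119
At α=0.01: p ≥ α → fail to reject H₀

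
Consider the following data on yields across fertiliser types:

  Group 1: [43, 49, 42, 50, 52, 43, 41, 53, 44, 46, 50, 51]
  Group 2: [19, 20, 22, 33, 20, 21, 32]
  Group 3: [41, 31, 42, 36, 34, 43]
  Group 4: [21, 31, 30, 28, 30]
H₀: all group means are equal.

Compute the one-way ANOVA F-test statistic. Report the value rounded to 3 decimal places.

test statistic = 40.525

Group means [47.00, 23.86, 37.83, 28.00], grand mean 36.600
SSB = Σnᵢ(x̄ᵢ−x̄)² = 2813.510; SSW = ΣΣ(x−x̄ᵢ)² = 601.690
MSB = 2813.510/3 = 937.8365; MSW = 601.690/26 = 23.1419
F = MSB/MSW = 40.5254
df = (3, 26)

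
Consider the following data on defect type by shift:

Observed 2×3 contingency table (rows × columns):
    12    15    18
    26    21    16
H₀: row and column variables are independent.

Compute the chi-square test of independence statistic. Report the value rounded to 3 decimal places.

Row totals [45, 63], col totals [38, 36, 34], n=108
χ² = (12−15.83)²/15.83 + (15−15.00)²/15.00 + (18−14.17)²/14.17 + (26−22.17)²/22.17 + (21−21.00)²/21.00 + (16−19.83)²/19.83 = 3.3691
df = 2

test statistic = 3.369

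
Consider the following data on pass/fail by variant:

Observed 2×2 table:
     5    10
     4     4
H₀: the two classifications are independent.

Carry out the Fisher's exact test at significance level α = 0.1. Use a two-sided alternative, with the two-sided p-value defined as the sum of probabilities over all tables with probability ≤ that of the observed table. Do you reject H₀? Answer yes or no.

Margins: r₁=15, r₂=8, c₁=9, c₂=14, n=23
p_obs = C(15,5)·C(8,4)/C(23,9); sum pmf over tables with pmf ≤ p_obs
p-value (two-sided) = 0.65702
At α=0.1: p ≥ α → fail to reject H₀

reject H₀: no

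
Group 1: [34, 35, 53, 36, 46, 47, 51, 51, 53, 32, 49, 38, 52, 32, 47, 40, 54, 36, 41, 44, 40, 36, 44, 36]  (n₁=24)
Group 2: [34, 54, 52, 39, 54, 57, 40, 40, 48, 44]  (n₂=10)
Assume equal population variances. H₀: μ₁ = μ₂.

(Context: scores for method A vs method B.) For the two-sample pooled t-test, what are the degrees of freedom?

df = n₁ + n₂ − 2 = 24 + 10 − 2 = 32

degrees of freedom = 32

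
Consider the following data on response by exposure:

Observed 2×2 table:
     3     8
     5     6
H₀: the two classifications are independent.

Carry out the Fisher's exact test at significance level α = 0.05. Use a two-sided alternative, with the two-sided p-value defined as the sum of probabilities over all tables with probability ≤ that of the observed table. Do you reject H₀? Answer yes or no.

Margins: r₁=11, r₂=11, c₁=8, c₂=14, n=22
p_obs = C(11,3)·C(11,5)/C(22,8); sum pmf over tables with pmf ≤ p_obs
p-value (two-sided) = 0.65944
At α=0.05: p ≥ α → fail to reject H₀

reject H₀: no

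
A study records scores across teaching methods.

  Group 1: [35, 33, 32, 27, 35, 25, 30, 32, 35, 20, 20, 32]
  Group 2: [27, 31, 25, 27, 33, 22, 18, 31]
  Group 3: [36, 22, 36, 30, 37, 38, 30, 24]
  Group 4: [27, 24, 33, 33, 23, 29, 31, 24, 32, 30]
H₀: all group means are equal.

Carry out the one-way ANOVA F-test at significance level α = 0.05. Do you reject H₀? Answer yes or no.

reject H₀: no

Group means [29.67, 26.75, 31.62, 28.60], grand mean 29.184
SSB = Σnᵢ(x̄ᵢ−x̄)² = 101.269; SSW = ΣΣ(x−x̄ᵢ)² = 904.442
MSB = 101.269/3 = 33.7563; MSW = 904.442/34 = 26.6012
F = MSB/MSW = 1.2690
df = (3, 34)
p-value (upper-tail) = 0.30054
At α=0.05: p ≥ α → fail to reject H₀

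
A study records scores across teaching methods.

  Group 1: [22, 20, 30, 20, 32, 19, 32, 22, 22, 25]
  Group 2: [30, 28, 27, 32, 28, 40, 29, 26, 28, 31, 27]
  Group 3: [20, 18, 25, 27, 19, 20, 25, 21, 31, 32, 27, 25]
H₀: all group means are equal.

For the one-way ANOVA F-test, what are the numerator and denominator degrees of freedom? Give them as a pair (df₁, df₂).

k = 3 groups, N = 33 total
df = (k−1, N−k) = (3−1, 33−3) = (2, 30)

degrees of freedom = [2, 30]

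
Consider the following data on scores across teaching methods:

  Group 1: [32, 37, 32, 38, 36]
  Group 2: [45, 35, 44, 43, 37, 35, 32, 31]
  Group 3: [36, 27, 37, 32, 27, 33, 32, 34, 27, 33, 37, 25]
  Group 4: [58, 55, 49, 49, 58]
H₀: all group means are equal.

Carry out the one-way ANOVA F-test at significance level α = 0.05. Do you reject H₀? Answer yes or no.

reject H₀: yes

Group means [35.00, 37.75, 31.67, 53.80], grand mean 37.533
SSB = Σnᵢ(x̄ᵢ−x̄)² = 1768.500; SSW = ΣΣ(x−x̄ᵢ)² = 522.967
MSB = 1768.500/3 = 589.5000; MSW = 522.967/26 = 20.1141
F = MSB/MSW = 29.3078
df = (3, 26)
p-value (upper-tail) = 0.00000
At α=0.05: p < α → reject H₀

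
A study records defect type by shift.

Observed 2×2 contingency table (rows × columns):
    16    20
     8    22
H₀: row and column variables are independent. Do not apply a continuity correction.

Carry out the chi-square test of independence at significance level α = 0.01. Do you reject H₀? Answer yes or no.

Row totals [36, 30], col totals [24, 42], n=66
χ² = (16−13.09)²/13.09 + (20−22.91)²/22.91 + (8−10.91)²/10.91 + (22−19.09)²/19.09 = 2.2349
df = 1
p-value (upper-tail) = 0.13492
At α=0.01: p ≥ α → fail to reject H₀

reject H₀: no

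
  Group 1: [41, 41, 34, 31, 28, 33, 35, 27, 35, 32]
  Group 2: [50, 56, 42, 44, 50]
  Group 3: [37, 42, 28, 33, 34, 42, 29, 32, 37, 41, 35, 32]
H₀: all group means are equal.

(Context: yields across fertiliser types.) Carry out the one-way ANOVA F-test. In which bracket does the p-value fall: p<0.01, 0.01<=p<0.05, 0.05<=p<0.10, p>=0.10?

p-value bracket: p<0.01

Group means [33.70, 48.40, 35.17], grand mean 37.074
SSB = Σnᵢ(x̄ᵢ−x̄)² = 798.885; SSW = ΣΣ(x−x̄ᵢ)² = 570.967
MSB = 798.885/2 = 399.4426; MSW = 570.967/24 = 23.7903
F = MSB/MSW = 16.7902
df = (2, 24)
p-value (upper-tail) = 0.00003
→ bracket: p<0.01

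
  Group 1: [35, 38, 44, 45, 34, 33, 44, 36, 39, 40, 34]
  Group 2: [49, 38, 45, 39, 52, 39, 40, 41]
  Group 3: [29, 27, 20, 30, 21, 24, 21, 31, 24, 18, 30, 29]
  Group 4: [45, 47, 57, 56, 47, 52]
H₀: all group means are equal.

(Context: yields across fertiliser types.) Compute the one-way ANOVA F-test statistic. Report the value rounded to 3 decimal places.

test statistic = 45.131

Group means [38.36, 42.88, 25.33, 50.67], grand mean 37.108
SSB = Σnᵢ(x̄ᵢ−x̄)² = 3050.147; SSW = ΣΣ(x−x̄ᵢ)² = 743.420
MSB = 3050.147/3 = 1016.7157; MSW = 743.420/33 = 22.5279
F = MSB/MSW = 45.1314
df = (3, 33)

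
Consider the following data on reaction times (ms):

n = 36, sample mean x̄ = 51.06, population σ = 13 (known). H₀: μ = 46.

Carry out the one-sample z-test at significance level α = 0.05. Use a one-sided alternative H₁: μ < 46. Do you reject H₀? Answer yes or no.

SE = σ/√n = 13/√36 = 2.1667
z = (x̄−μ₀)/SE = (51.06−46)/2.1667 = 2.3354
p-value (one-sided, H₁ less) = 0.99024
At α=0.05: p ≥ α → fail to reject H₀

reject H₀: no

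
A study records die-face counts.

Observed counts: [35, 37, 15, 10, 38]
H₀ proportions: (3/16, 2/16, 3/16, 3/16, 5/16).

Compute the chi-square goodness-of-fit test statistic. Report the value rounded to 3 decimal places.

n = 135; E_i = n·p_i = [25.31, 16.88, 25.31, 25.31, 42.19]
χ² = (35−25.31)²/25.31 + (37−16.88)²/16.88 + (15−25.31)²/25.31 + (10−25.31)²/25.31 + (38−42.19)²/42.19 = 41.5886
df = 4

test statistic = 41.589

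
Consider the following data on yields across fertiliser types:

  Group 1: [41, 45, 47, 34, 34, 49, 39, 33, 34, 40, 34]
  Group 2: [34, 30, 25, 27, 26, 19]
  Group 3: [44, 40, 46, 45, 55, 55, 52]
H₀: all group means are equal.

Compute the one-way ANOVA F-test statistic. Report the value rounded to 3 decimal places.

test statistic = 22.892

Group means [39.09, 26.83, 48.14], grand mean 38.667
SSB = Σnᵢ(x̄ᵢ−x̄)² = 1470.734; SSW = ΣΣ(x−x̄ᵢ)² = 674.600
MSB = 1470.734/2 = 735.3669; MSW = 674.600/21 = 32.1238
F = MSB/MSW = 22.8917
df = (2, 21)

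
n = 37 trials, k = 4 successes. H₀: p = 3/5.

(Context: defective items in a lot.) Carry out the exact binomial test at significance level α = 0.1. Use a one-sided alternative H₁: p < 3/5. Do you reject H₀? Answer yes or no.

Exact binomial: n=37, k=4, p₀=3/5=0.6000
P(X≤4) from Σ C(n,i)·p₀^i·(1−p₀)^(n−i)
p-value (one-sided, H₁ less) = 0.00000
At α=0.1: p < α → reject H₀

reject H₀: yes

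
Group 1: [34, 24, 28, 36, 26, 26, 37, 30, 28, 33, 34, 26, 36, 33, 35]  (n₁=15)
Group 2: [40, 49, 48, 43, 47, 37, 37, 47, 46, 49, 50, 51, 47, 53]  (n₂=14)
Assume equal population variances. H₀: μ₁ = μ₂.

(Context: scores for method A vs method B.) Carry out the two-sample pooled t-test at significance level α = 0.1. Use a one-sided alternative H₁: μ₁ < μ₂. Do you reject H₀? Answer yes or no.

x̄₁=31.067, s₁=4.399, n₁=15
x̄₂=46.000, s₂=4.977, n₂=14
s_p² = [14·4.399² + 13·4.977²]/27 = 21.9605
SE = √(s_p²·(1/15+1/14)) = 1.7414
t = (31.067−46.000)/1.7414 = -8.5752
df = 27
p-value (one-sided, H₁ less) = 0.00000
At α=0.1: p < α → reject H₀

reject H₀: yes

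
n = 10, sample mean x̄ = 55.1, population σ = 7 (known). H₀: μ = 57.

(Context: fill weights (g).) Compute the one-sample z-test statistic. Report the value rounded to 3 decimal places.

test statistic = -0.858

SE = σ/√n = 7/√10 = 2.2136
z = (x̄−μ₀)/SE = (55.1−57)/2.2136 = -0.8583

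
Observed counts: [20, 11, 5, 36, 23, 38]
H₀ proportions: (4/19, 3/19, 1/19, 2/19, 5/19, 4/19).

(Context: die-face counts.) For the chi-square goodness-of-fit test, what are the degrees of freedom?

df = k − 1 = 6 − 1 = 5

degrees of freedom = 5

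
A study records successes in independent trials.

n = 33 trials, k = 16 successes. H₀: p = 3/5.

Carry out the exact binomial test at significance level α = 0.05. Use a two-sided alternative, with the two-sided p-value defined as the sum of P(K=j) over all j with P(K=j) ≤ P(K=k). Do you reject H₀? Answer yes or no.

reject H₀: no

Exact binomial: n=33, k=16, p₀=3/5=0.6000
P(X=j) = C(n,j)·p₀^j·(1−p₀)^(n−j); p = Σ P(X=j) over j with P(X=j) ≤ P(X=16)
p-value (two-sided) = 0.21342
At α=0.05: p ≥ α → fail to reject H₀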